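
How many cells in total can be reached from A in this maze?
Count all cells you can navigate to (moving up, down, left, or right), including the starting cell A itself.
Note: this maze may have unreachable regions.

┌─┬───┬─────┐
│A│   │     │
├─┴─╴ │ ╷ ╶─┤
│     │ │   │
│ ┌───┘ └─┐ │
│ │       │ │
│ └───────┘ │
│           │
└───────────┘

Using BFS/flood-fill to find all reachable cells from A:
Maze size: 4 × 6 = 24 total cells
23 cell(s) are walled off and cannot be reached from A.
Reachable cells: 1

Reachable region (· marks reachable cells):

┌─┬───┬─────┐
│A│   │     │
├─┴─╴ │ ╷ ╶─┤
│     │ │   │
│ ┌───┘ └─┐ │
│ │       │ │
│ └───────┘ │
│           │
└───────────┘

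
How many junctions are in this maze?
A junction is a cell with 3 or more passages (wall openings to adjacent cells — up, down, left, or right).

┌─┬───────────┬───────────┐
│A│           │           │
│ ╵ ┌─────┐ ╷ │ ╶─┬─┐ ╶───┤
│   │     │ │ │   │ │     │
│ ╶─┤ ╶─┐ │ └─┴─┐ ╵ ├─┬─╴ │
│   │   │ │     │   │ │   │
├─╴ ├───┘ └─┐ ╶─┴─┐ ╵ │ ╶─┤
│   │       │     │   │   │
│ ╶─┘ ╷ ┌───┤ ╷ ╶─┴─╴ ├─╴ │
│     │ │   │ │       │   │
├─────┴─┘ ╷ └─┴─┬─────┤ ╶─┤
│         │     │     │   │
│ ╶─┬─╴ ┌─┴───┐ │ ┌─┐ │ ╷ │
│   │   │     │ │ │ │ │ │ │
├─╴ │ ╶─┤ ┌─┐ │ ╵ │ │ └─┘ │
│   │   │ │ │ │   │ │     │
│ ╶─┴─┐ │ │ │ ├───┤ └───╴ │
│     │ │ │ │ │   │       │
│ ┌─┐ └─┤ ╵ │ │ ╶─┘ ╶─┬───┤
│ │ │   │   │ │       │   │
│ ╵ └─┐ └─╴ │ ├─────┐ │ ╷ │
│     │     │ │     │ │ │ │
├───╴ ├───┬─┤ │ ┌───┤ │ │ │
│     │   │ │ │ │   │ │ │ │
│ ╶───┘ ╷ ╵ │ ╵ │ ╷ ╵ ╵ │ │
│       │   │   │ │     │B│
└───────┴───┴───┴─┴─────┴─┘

Checking each cell for number of passages:

Junctions found (3+ passages):
  (0, 5): 3 passages
  (0, 10): 3 passages
  (1, 0): 3 passages
  (2, 6): 3 passages
  (2, 9): 3 passages
  (3, 3): 3 passages
  (3, 4): 3 passages
  (3, 6): 3 passages
  (3, 7): 3 passages
  (3, 10): 3 passages
  (5, 3): 3 passages
  (5, 11): 3 passages
  (7, 12): 3 passages
  (8, 0): 3 passages
  (8, 9): 3 passages
  (9, 5): 3 passages
  (9, 9): 3 passages
  (10, 1): 3 passages
  (12, 10): 3 passages
Total junctions: 19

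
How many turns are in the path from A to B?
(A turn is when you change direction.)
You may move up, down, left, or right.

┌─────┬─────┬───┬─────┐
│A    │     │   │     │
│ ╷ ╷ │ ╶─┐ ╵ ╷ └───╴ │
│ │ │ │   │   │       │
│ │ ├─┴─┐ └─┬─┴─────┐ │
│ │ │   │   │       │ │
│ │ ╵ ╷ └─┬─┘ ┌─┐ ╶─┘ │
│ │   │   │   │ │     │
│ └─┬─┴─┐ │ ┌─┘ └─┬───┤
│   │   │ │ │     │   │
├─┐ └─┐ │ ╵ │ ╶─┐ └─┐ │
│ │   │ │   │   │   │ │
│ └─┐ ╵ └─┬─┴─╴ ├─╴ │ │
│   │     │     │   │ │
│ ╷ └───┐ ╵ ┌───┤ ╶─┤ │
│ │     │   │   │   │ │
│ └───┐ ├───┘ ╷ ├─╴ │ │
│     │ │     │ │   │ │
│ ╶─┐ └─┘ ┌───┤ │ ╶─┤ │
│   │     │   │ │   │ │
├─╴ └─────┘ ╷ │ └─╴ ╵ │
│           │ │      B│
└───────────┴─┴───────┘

Directions: down, down, down, down, right, down, right, down, right, right, down, right, up, right, right, up, left, up, right, right, down, right, down, left, down, right, down, left, down, right, down, right
Number of turns: 25

Solution:

┌─────┬─────┬───┬─────┐
│A    │     │   │     │
│ ╷ ╷ │ ╶─┐ ╵ ╷ └───╴ │
│↓│ │ │   │   │       │
│ │ ├─┴─┐ └─┬─┴─────┐ │
│↓│ │   │   │       │ │
│ │ ╵ ╷ └─┬─┘ ┌─┐ ╶─┘ │
│↓│   │   │   │ │     │
│ └─┬─┴─┐ │ ┌─┘ └─┬───┤
│↳ ↓│   │ │ │↱ → ↓│   │
├─┐ └─┐ │ ╵ │ ╶─┐ └─┐ │
│ │↳ ↓│ │   │↑ ↰│↳ ↓│ │
│ └─┐ ╵ └─┬─┴─╴ ├─╴ │ │
│   │↳ → ↓│↱ → ↑│↓ ↲│ │
│ ╷ └───┐ ╵ ┌───┤ ╶─┤ │
│ │     │↳ ↑│   │↳ ↓│ │
│ └───┐ ├───┘ ╷ ├─╴ │ │
│     │ │     │ │↓ ↲│ │
│ ╶─┐ └─┘ ┌───┤ │ ╶─┤ │
│   │     │   │ │↳ ↓│ │
├─╴ └─────┘ ╷ │ └─╴ ╵ │
│           │ │    ↳ B│
└───────────┴─┴───────┘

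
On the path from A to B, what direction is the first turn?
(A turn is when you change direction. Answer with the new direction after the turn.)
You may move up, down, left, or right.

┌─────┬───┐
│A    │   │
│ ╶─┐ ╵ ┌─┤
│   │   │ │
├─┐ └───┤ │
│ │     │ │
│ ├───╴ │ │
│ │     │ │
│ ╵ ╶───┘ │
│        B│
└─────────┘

Directions: down, right, down, right, right, down, left, left, down, right, right, right
First turn direction: right

Solution:

┌─────┬───┐
│A    │   │
│ ╶─┐ ╵ ┌─┤
│↳ ↓│   │ │
├─┐ └───┤ │
│ │↳ → ↓│ │
│ ├───╴ │ │
│ │↓ ← ↲│ │
│ ╵ ╶───┘ │
│  ↳ → → B│
└─────────┘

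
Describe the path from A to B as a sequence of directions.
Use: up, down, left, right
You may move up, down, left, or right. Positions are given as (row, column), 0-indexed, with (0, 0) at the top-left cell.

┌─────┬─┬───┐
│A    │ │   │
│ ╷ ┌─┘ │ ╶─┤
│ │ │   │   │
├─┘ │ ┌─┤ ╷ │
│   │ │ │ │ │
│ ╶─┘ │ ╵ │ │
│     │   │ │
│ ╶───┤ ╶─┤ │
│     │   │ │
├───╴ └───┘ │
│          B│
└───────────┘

Finding the path and converting it to directions:
Path through cells: (0,0) → (0,1) → (1,1) → (2,1) → (2,0) → (3,0) → (4,0) → (4,1) → (4,2) → (5,2) → (5,3) → (5,4) → (5,5)
Directions: right, down, down, left, down, down, right, right, down, right, right, right

Solution:

┌─────┬─┬───┐
│A ↓  │ │   │
│ ╷ ┌─┘ │ ╶─┤
│ │↓│   │   │
├─┘ │ ┌─┤ ╷ │
│↓ ↲│ │ │ │ │
│ ╶─┘ │ ╵ │ │
│↓    │   │ │
│ ╶───┤ ╶─┤ │
│↳ → ↓│   │ │
├───╴ └───┘ │
│    ↳ → → B│
└───────────┘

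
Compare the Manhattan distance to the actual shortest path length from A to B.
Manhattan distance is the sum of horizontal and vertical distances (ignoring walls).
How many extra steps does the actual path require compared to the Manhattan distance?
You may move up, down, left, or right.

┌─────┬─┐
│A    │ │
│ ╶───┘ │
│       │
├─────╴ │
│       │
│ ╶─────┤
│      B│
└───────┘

Manhattan distance: |3 - 0| + |3 - 0| = 6
Actual path length: 12
Extra steps: 12 - 6 = 6

Solution:

┌─────┬─┐
│A    │ │
│ ╶───┘ │
│↳ → → ↓│
├─────╴ │
│↓ ← ← ↲│
│ ╶─────┤
│↳ → → B│
└───────┘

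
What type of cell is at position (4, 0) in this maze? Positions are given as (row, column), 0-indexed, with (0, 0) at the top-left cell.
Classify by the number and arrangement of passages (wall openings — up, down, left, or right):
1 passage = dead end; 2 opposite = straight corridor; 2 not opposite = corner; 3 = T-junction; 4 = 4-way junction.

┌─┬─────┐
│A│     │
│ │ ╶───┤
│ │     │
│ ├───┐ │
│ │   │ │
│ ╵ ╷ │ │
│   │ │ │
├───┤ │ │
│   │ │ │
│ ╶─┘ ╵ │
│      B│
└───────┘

Checking cell at (4, 0):
Number of passages: 2
Cell type: corner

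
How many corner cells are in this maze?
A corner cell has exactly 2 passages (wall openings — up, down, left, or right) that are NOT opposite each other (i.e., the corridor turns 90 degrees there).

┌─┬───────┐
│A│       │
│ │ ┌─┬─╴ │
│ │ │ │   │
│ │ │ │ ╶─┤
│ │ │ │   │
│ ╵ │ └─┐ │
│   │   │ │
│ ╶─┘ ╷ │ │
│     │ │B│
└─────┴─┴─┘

Counting corner cells (2 non-opposite passages):
Total corners: 10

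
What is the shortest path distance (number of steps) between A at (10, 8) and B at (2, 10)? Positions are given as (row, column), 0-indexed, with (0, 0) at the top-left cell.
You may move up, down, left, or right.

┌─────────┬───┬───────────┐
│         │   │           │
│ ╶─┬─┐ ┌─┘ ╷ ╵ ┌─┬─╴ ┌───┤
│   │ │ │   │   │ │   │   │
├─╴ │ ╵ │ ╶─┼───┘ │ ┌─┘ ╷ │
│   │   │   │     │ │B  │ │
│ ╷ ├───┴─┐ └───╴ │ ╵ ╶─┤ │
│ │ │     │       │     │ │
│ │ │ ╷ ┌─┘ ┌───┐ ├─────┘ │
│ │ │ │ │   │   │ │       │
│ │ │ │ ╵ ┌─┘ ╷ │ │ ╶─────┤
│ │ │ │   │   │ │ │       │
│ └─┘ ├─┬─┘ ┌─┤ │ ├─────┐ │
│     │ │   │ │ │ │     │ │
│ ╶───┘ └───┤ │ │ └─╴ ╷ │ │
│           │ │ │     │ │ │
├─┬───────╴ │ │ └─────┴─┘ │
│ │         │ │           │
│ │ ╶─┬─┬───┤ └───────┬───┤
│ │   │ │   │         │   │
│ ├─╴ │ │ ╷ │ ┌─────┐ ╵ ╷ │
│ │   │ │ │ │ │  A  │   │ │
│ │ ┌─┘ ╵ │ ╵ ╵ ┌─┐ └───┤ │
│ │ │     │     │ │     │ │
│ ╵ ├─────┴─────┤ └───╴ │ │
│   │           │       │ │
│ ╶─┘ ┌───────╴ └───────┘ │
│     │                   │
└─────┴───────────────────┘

Finding path from (10, 8) to (2, 10):
Path: (10,8) → (10,7) → (11,7) → (11,6) → (10,6) → (9,6) → (9,7) → (9,8) → (9,9) → (9,10) → (10,10) → (10,11) → (9,11) → (9,12) → (10,12) → (11,12) → (12,12) → (13,12) → (13,11) → (13,10) → (13,9) → (13,8) → (13,7) → (12,7) → (12,6) → (12,5) → (12,4) → (12,3) → (12,2) → (13,2) → (13,1) → (13,0) → (12,0) → (12,1) → (11,1) → (10,1) → (10,2) → (9,2) → (9,1) → (8,1) → (8,2) → (8,3) → (8,4) → (8,5) → (7,5) → (7,4) → (7,3) → (7,2) → (7,1) → (7,0) → (6,0) → (6,1) → (6,2) → (5,2) → (4,2) → (3,2) → (3,3) → (4,3) → (5,3) → (5,4) → (4,4) → (4,5) → (3,5) → (2,5) → (2,4) → (1,4) → (1,5) → (0,5) → (0,6) → (1,6) → (1,7) → (0,7) → (0,8) → (0,9) → (0,10) → (1,10) → (1,9) → (2,9) → (3,9) → (3,10) → (2,10)
Distance: 80 steps

Solution:

┌─────────┬───┬───────────┐
│         │↱ ↓│↱ → → ↓    │
│ ╶─┬─┐ ┌─┘ ╷ ╵ ┌─┬─╴ ┌───┤
│   │ │ │↱ ↑│↳ ↑│ │↓ ↲│   │
├─╴ │ ╵ │ ╶─┼───┘ │ ┌─┘ ╷ │
│   │   │↑ ↰│     │↓│B  │ │
│ ╷ ├───┴─┐ └───╴ │ ╵ ╶─┤ │
│ │ │↱ ↓  │↑      │↳ ↑  │ │
│ │ │ ╷ ┌─┘ ┌───┐ ├─────┘ │
│ │ │↑│↓│↱ ↑│   │ │       │
│ │ │ │ ╵ ┌─┘ ╷ │ │ ╶─────┤
│ │ │↑│↳ ↑│   │ │ │       │
│ └─┘ ├─┬─┘ ┌─┤ │ ├─────┐ │
│↱ → ↑│ │   │ │ │ │     │ │
│ ╶───┘ └───┤ │ │ └─╴ ╷ │ │
│↑ ← ← ← ← ↰│ │ │     │ │ │
├─┬───────╴ │ │ └─────┴─┘ │
│ │↱ → → → ↑│ │           │
│ │ ╶─┬─┬───┤ └───────┬───┤
│ │↑ ↰│ │   │↱ → → → ↓│↱ ↓│
│ ├─╴ │ │ ╷ │ ┌─────┐ ╵ ╷ │
│ │↱ ↑│ │ │ │↑│↓ A  │↳ ↑│↓│
│ │ ┌─┘ ╵ │ ╵ ╵ ┌─┐ └───┤ │
│ │↑│     │  ↑ ↲│ │     │↓│
│ ╵ ├─────┴─────┤ └───╴ │ │
│↱ ↑│↓ ← ← ← ← ↰│       │↓│
│ ╶─┘ ┌───────╴ └───────┘ │
│↑ ← ↲│        ↑ ← ← ← ← ↲│
└─────┴───────────────────┘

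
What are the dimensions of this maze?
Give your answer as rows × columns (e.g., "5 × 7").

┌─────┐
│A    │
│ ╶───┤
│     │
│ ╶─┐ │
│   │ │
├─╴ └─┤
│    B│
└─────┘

Counting the maze dimensions:
Rows (vertical): 4
Columns (horizontal): 3
Dimensions: 4 × 3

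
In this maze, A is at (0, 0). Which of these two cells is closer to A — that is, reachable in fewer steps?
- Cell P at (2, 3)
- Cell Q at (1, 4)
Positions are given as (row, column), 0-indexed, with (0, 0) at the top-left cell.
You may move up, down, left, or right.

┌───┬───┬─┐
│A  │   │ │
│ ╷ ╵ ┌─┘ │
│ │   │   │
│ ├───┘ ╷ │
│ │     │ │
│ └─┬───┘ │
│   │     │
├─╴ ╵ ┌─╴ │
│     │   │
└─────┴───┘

Shortest path A → P at (2, 3): 13 steps
Shortest path A → Q at (1, 4): 11 steps

Q is closer (11 steps vs 13 steps).

Path to P:

┌───┬───┬─┐
│A  │   │ │
│ ╷ ╵ ┌─┘ │
│↓│   │↓ ↰│
│ ├───┘ ╷ │
│↓│    P│↑│
│ └─┬───┘ │
│↳ ↓│↱ → ↑│
├─╴ ╵ ┌─╴ │
│  ↳ ↑│   │
└─────┴───┘

Path to Q:

┌───┬───┬─┐
│A  │   │ │
│ ╷ ╵ ┌─┘ │
│↓│   │  Q│
│ ├───┘ ╷ │
│↓│     │↑│
│ └─┬───┘ │
│↳ ↓│↱ → ↑│
├─╴ ╵ ┌─╴ │
│  ↳ ↑│   │
└─────┴───┘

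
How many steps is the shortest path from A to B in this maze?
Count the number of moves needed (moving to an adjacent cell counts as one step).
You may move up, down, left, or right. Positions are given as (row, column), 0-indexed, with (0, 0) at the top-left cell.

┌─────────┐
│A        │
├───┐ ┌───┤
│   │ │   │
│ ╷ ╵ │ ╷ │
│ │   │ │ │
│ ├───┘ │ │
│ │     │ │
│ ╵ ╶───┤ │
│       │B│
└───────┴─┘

Using BFS to find shortest path:
Start: (0, 0), End: (4, 4)
Path found:
(0,0) → (0,1) → (0,2) → (1,2) → (2,2) → (2,1) → (1,1) → (1,0) → (2,0) → (3,0) → (4,0) → (4,1) → (3,1) → (3,2) → (3,3) → (2,3) → (1,3) → (1,4) → (2,4) → (3,4) → (4,4)
Number of steps: 20

Solution:

┌─────────┐
│A → ↓    │
├───┐ ┌───┤
│↓ ↰│↓│↱ ↓│
│ ╷ ╵ │ ╷ │
│↓│↑ ↲│↑│↓│
│ ├───┘ │ │
│↓│↱ → ↑│↓│
│ ╵ ╶───┤ │
│↳ ↑    │B│
└───────┴─┘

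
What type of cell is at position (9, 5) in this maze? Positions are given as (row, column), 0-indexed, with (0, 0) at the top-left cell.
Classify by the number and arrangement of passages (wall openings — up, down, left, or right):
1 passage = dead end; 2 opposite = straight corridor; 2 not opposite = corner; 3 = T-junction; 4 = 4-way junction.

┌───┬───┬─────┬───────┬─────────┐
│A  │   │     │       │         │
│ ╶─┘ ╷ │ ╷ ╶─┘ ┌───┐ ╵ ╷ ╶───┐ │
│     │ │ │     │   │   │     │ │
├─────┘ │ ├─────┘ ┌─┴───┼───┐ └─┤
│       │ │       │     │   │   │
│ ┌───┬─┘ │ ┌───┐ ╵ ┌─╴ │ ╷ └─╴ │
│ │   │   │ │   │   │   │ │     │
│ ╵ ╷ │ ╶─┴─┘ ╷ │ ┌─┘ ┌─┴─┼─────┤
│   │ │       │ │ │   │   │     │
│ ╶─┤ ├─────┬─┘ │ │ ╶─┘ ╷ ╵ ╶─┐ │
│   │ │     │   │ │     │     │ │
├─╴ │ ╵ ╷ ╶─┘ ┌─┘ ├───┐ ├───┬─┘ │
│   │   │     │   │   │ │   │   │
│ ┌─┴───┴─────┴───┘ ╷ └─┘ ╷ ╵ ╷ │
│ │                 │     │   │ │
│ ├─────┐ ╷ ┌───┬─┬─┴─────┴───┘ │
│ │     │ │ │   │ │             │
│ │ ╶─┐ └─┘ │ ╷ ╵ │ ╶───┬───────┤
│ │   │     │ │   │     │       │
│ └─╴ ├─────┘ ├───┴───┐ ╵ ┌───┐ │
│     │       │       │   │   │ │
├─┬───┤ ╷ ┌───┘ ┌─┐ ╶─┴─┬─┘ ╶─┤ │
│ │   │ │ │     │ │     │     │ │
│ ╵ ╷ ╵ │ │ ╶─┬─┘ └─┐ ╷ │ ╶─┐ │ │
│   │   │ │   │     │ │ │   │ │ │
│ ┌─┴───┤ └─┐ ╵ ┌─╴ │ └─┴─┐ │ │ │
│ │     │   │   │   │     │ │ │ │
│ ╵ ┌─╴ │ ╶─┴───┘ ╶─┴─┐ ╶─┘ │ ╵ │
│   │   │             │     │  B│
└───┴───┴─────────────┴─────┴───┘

Checking cell at (9, 5):
Number of passages: 2
Cell type: corner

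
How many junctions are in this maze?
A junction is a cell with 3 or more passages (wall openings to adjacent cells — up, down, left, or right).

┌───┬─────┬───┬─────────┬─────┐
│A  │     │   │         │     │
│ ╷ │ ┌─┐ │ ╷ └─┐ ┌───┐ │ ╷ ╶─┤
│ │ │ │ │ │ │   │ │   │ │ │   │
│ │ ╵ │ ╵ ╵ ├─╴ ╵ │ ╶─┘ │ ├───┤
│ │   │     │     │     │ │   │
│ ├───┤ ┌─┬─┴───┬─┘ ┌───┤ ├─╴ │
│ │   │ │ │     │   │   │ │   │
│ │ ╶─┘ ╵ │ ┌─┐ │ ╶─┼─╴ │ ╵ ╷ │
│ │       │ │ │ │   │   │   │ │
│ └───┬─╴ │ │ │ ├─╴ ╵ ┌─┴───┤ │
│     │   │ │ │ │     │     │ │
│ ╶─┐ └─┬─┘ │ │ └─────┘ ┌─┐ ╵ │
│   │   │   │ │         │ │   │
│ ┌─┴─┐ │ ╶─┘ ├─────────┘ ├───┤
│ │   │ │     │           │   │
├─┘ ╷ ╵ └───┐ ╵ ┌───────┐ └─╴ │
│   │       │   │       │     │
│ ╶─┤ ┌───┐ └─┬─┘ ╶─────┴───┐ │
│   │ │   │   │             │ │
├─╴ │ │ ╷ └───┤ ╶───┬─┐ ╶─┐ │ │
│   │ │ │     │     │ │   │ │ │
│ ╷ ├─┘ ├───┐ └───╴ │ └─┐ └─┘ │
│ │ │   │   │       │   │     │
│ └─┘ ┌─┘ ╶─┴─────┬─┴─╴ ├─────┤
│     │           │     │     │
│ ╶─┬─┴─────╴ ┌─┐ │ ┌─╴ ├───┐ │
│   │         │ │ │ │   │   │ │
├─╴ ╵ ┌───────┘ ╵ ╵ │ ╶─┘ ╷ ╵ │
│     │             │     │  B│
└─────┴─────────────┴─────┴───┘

Checking each cell for number of passages:

Junctions found (3+ passages):
  (0, 8): 3 passages
  (0, 13): 3 passages
  (2, 3): 3 passages
  (2, 4): 3 passages
  (2, 7): 3 passages
  (2, 9): 3 passages
  (3, 14): 3 passages
  (4, 3): 3 passages
  (4, 4): 3 passages
  (5, 0): 3 passages
  (5, 9): 3 passages
  (6, 0): 3 passages
  (7, 6): 3 passages
  (7, 12): 3 passages
  (8, 2): 3 passages
  (8, 3): 3 passages
  (8, 14): 3 passages
  (9, 8): 3 passages
  (9, 11): 3 passages
  (10, 1): 3 passages
  (12, 0): 3 passages
  (12, 4): 3 passages
  (12, 6): 3 passages
  (12, 11): 3 passages
  (14, 1): 3 passages
  (14, 7): 3 passages
  (14, 8): 3 passages
Total junctions: 27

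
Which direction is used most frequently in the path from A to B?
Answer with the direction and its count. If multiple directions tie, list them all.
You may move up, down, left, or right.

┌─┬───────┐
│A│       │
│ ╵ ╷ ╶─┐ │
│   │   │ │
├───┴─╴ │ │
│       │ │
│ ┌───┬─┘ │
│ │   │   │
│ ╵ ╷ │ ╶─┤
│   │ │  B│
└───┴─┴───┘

Directions: down, right, up, right, right, right, down, down, down, left, down, right
Counts: {'down': 5, 'right': 5, 'up': 1, 'left': 1}
Most common: down and right (tied at 5 times each)

Solution:

┌─┬───────┐
│A│↱ → → ↓│
│ ╵ ╷ ╶─┐ │
│↳ ↑│   │↓│
├───┴─╴ │ │
│       │↓│
│ ┌───┬─┘ │
│ │   │↓ ↲│
│ ╵ ╷ │ ╶─┤
│   │ │↳ B│
└───┴─┴───┘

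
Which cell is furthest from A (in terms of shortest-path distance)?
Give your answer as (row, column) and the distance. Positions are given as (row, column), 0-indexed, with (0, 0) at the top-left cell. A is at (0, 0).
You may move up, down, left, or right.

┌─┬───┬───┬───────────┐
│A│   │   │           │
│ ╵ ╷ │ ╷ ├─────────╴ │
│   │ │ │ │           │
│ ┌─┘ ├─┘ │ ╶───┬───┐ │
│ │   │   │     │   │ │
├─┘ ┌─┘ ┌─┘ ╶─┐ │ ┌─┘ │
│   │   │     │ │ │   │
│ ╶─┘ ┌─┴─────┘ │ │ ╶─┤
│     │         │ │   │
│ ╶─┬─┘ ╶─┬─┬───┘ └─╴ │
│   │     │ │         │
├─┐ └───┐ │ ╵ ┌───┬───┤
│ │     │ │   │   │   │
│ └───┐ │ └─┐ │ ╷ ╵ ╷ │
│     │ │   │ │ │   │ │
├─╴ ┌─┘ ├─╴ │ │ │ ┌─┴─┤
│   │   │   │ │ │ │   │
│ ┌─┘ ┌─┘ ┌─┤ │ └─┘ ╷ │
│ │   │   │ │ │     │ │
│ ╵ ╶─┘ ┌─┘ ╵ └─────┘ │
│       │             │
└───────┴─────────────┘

Computing BFS distances from A to all cells:
Furthest cell: (7, 10)
Distance: 81 steps

Path from A to the furthest cell:

┌─┬───┬───┬───────────┐
│A│↱ ↓│   │           │
│ ╵ ╷ │ ╷ ├─────────╴ │
│↳ ↑│↓│ │ │↱ → → → → ↓│
│ ┌─┘ ├─┘ │ ╶───┬───┐ │
│ │↓ ↲│   │↑ ← ↰│   │↓│
├─┘ ┌─┘ ┌─┘ ╶─┐ │ ┌─┘ │
│↓ ↲│   │     │↑│ │↓ ↲│
│ ╶─┘ ┌─┴─────┘ │ │ ╶─┤
│↓    │↱ → → → ↑│ │↳ ↓│
│ ╶─┬─┘ ╶─┬─┬───┘ └─╴ │
│↳ ↓│  ↑ ↰│ │↓ ← ← ← ↲│
├─┐ └───┐ │ ╵ ┌───┬───┤
│ │↳ → ↓│↑│  ↓│↱ ↓│↱ ↓│
│ └───┐ │ └─┐ │ ╷ ╵ ╷ │
│     │↓│↑ ↰│↓│↑│↳ ↑│B│
├─╴ ┌─┘ ├─╴ │ │ │ ┌─┴─┤
│   │↓ ↲│↱ ↑│↓│↑│ │↓ ↰│
│ ┌─┘ ┌─┘ ┌─┤ │ └─┘ ╷ │
│ │↓ ↲│↱ ↑│ │↓│↑ ← ↲│↑│
│ ╵ ╶─┘ ┌─┘ ╵ └─────┘ │
│  ↳ → ↑│    ↳ → → → ↑│
└───────┴─────────────┘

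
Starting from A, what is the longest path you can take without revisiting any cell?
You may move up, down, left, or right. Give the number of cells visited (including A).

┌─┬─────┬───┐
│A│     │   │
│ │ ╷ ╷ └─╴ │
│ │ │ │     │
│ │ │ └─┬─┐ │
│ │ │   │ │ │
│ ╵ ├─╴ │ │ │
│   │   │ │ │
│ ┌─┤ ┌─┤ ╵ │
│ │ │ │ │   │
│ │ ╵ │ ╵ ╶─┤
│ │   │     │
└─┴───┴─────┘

Finding longest simple path using DFS:
Start: (0, 0)
Longest path visits 20 cells
Path: A → down → down → down → right → up → up → up → right → right → down → right → right → down → down → down → left → down → left → up

Solution:

┌─┬─────┬───┐
│A│↱ → ↓│   │
│ │ ╷ ╷ └─╴ │
│↓│↑│ │↳ → ↓│
│ │ │ └─┬─┐ │
│↓│↑│   │ │↓│
│ ╵ ├─╴ │ │ │
│↳ ↑│   │ │↓│
│ ┌─┤ ┌─┤ ╵ │
│ │ │ │B│↓ ↲│
│ │ ╵ │ ╵ ╶─┤
│ │   │↑ ↲  │
└─┴───┴─────┘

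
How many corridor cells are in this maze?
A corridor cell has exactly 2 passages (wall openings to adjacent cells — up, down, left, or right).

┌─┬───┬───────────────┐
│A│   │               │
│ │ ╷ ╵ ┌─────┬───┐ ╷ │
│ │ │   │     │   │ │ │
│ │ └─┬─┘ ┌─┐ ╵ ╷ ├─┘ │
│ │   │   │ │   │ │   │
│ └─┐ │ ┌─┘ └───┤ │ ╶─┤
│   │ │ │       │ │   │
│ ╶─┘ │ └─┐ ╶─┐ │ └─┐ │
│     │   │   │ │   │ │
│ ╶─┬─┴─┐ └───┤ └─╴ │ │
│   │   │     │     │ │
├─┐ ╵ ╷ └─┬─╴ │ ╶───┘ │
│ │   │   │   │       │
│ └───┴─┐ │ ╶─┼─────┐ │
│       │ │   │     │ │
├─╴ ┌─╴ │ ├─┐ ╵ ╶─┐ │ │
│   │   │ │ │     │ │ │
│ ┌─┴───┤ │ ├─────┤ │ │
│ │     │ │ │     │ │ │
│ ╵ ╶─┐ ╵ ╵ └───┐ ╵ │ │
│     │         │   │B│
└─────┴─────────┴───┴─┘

Counting cells with exactly 2 passages:
Total corridor cells: 96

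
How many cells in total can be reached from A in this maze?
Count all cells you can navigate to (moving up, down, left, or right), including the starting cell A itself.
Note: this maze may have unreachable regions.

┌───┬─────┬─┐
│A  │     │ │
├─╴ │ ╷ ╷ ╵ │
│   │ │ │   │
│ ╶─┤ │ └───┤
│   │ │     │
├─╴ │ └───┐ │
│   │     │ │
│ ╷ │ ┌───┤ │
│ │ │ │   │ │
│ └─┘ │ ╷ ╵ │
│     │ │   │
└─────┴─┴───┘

Using BFS/flood-fill to find all reachable cells from A:
Maze size: 6 × 6 = 36 total cells
All cells are reachable — the maze is fully connected.
Reachable cells: 36

Reachable region (· marks reachable cells):

┌───┬─────┬─┐
│A ·│· · ·│·│
├─╴ │ ╷ ╷ ╵ │
│· ·│·│·│· ·│
│ ╶─┤ │ └───┤
│· ·│·│· · ·│
├─╴ │ └───┐ │
│· ·│· · ·│·│
│ ╷ │ ┌───┤ │
│·│·│·│· ·│·│
│ └─┘ │ ╷ ╵ │
│· · ·│·│· ·│
└─────┴─┴───┘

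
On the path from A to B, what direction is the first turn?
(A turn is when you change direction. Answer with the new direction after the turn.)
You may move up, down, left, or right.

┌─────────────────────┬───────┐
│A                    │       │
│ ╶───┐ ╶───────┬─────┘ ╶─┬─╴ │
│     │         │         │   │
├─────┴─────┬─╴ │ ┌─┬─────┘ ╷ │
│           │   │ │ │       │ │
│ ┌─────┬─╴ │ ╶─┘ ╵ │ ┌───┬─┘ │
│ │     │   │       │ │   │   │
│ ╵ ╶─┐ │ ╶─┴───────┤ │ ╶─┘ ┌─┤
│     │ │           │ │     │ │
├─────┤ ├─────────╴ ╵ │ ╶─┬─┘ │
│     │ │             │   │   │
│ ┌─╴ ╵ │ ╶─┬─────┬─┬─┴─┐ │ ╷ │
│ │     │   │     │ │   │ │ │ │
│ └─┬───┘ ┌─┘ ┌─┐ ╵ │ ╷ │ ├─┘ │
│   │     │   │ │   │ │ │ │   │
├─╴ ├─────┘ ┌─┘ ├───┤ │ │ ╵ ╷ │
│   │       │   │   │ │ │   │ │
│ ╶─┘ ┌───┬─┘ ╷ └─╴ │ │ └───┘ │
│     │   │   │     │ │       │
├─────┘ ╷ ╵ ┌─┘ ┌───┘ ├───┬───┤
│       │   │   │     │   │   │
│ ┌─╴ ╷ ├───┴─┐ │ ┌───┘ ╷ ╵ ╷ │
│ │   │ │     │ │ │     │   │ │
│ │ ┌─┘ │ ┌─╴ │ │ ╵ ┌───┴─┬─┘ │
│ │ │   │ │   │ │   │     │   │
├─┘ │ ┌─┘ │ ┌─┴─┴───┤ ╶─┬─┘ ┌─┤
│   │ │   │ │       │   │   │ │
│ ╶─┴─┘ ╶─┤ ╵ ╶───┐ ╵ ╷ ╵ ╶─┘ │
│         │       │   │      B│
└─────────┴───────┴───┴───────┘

Directions: right, right, right, down, right, right, right, right, down, left, down, right, right, up, up, right, right, right, up, right, right, right, down, down, down, left, down, left, left, down, right, down, down, down, right, up, right, down, down, left, left, left, up, up, up, left, down, down, down, down, left, left, down, down, right, up, right, right, up, right, down, right, up, right, down, down, left, down, left, down, right, right
First turn direction: down

Solution:

┌─────────────────────┬───────┐
│A → → ↓              │↱ → → ↓│
│ ╶───┐ ╶───────┬─────┘ ╶─┬─╴ │
│     │↳ → → → ↓│↱ → → ↑  │  ↓│
├─────┴─────┬─╴ │ ┌─┬─────┘ ╷ │
│           │↓ ↲│↑│ │       │↓│
│ ┌─────┬─╴ │ ╶─┘ ╵ │ ┌───┬─┘ │
│ │     │   │↳ → ↑  │ │   │↓ ↲│
│ ╵ ╶─┐ │ ╶─┴───────┤ │ ╶─┘ ┌─┤
│     │ │           │ │↓ ← ↲│ │
├─────┤ ├─────────╴ ╵ │ ╶─┬─┘ │
│     │ │             │↳ ↓│   │
│ ┌─╴ ╵ │ ╶─┬─────┬─┬─┴─┐ │ ╷ │
│ │     │   │     │ │↓ ↰│↓│ │ │
│ └─┬───┘ ┌─┘ ┌─┐ ╵ │ ╷ │ ├─┘ │
│   │     │   │ │   │↓│↑│↓│↱ ↓│
├─╴ ├─────┘ ┌─┘ ├───┤ │ │ ╵ ╷ │
│   │       │   │   │↓│↑│↳ ↑│↓│
│ ╶─┘ ┌───┬─┘ ╷ └─╴ │ │ └───┘ │
│     │   │   │     │↓│↑ ← ← ↲│
├─────┘ ╷ ╵ ┌─┘ ┌───┘ ├───┬───┤
│       │   │   │↓ ← ↲│↱ ↓│↱ ↓│
│ ┌─╴ ╷ ├───┴─┐ │ ┌───┘ ╷ ╵ ╷ │
│ │   │ │     │ │↓│↱ → ↑│↳ ↑│↓│
│ │ ┌─┘ │ ┌─╴ │ │ ╵ ┌───┴─┬─┘ │
│ │ │   │ │   │ │↳ ↑│     │↓ ↲│
├─┘ │ ┌─┘ │ ┌─┴─┴───┤ ╶─┬─┘ ┌─┤
│   │ │   │ │       │   │↓ ↲│ │
│ ╶─┴─┘ ╶─┤ ╵ ╶───┐ ╵ ╷ ╵ ╶─┘ │
│         │       │   │  ↳ → B│
└─────────┴───────┴───┴───────┘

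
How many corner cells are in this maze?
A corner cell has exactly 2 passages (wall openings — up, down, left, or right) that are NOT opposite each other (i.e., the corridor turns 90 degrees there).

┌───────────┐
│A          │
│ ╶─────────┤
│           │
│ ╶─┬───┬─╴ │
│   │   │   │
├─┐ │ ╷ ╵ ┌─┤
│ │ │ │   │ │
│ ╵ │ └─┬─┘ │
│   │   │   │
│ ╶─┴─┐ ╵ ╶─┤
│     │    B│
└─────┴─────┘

Counting corner cells (2 non-opposite passages):
Total corners: 17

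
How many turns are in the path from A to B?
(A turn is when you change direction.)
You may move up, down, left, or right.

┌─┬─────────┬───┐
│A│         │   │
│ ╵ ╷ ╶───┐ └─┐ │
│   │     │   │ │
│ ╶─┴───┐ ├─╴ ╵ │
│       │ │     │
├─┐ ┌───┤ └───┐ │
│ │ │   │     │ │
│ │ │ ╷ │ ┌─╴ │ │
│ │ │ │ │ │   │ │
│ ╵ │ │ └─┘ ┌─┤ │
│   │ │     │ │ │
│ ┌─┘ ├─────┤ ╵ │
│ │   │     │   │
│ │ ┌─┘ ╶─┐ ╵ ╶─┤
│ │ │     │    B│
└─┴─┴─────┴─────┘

Directions: down, right, up, right, right, right, right, down, right, down, right, down, down, down, down, left, down, right
Number of turns: 11

Solution:

┌─┬─────────┬───┐
│A│↱ → → → ↓│   │
│ ╵ ╷ ╶───┐ └─┐ │
│↳ ↑│     │↳ ↓│ │
│ ╶─┴───┐ ├─╴ ╵ │
│       │ │  ↳ ↓│
├─┐ ┌───┤ └───┐ │
│ │ │   │     │↓│
│ │ │ ╷ │ ┌─╴ │ │
│ │ │ │ │ │   │↓│
│ ╵ │ │ └─┘ ┌─┤ │
│   │ │     │ │↓│
│ ┌─┘ ├─────┤ ╵ │
│ │   │     │↓ ↲│
│ │ ┌─┘ ╶─┐ ╵ ╶─┤
│ │ │     │  ↳ B│
└─┴─┴─────┴─────┘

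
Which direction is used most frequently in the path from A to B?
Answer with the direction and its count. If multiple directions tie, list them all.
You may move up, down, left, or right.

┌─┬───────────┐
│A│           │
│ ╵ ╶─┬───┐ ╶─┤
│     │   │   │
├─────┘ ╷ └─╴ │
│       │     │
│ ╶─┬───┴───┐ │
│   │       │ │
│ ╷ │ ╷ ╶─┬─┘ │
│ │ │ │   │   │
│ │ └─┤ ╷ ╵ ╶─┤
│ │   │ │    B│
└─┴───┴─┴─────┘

Directions: down, right, up, right, right, right, right, down, right, down, down, down, left, down, right
Counts: {'down': 6, 'right': 7, 'up': 1, 'left': 1}
Most common: right (7 times)

Solution:

┌─┬───────────┐
│A│↱ → → → ↓  │
│ ╵ ╶─┬───┐ ╶─┤
│↳ ↑  │   │↳ ↓│
├─────┘ ╷ └─╴ │
│       │    ↓│
│ ╶─┬───┴───┐ │
│   │       │↓│
│ ╷ │ ╷ ╶─┬─┘ │
│ │ │ │   │↓ ↲│
│ │ └─┤ ╷ ╵ ╶─┤
│ │   │ │  ↳ B│
└─┴───┴─┴─────┘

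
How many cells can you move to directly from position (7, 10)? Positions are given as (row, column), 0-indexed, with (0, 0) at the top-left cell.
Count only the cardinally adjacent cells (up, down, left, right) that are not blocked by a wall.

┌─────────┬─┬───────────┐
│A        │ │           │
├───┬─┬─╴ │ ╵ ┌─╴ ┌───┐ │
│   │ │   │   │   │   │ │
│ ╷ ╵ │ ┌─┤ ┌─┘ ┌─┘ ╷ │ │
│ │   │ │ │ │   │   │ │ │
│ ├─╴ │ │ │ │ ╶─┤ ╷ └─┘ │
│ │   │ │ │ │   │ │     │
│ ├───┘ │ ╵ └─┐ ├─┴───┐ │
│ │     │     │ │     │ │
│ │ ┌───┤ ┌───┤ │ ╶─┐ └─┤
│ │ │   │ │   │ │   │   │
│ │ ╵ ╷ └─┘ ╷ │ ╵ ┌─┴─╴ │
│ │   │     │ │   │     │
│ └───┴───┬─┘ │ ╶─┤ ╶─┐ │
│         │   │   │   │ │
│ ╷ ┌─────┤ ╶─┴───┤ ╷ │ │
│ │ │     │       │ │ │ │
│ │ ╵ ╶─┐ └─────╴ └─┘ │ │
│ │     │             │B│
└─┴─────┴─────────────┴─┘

Checking passable neighbors of (7, 10):
Neighbors: (8, 10), (7, 9)
Count: 2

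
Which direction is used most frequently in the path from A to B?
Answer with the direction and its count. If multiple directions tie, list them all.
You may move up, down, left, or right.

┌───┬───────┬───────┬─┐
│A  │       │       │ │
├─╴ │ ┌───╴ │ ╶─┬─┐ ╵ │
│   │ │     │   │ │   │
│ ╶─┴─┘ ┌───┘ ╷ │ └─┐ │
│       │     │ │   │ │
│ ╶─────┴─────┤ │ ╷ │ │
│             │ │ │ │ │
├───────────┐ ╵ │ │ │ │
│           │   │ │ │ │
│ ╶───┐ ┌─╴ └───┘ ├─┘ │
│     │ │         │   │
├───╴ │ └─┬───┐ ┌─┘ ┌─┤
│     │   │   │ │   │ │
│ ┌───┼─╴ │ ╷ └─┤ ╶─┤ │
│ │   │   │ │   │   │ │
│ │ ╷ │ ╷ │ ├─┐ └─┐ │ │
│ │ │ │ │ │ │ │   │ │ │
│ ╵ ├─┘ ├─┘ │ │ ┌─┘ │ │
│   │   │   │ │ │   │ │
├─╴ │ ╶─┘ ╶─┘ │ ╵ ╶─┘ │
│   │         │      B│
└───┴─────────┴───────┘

Directions: right, down, left, down, down, right, right, right, right, right, right, down, right, up, up, up, left, up, right, right, right, down, right, down, down, down, down, left, down, left, down, right, down, down, left, down, right, right
Counts: {'right': 15, 'down': 14, 'left': 5, 'up': 4}
Most common: right (15 times)

Solution:

┌───┬───────┬───────┬─┐
│A ↓│       │↱ → → ↓│ │
├─╴ │ ┌───╴ │ ╶─┬─┐ ╵ │
│↓ ↲│ │     │↑ ↰│ │↳ ↓│
│ ╶─┴─┘ ┌───┘ ╷ │ └─┐ │
│↓      │     │↑│   │↓│
│ ╶─────┴─────┤ │ ╷ │ │
│↳ → → → → → ↓│↑│ │ │↓│
├───────────┐ ╵ │ │ │ │
│           │↳ ↑│ │ │↓│
│ ╶───┐ ┌─╴ └───┘ ├─┘ │
│     │ │         │↓ ↲│
├───╴ │ └─┬───┐ ┌─┘ ┌─┤
│     │   │   │ │↓ ↲│ │
│ ┌───┼─╴ │ ╷ └─┤ ╶─┤ │
│ │   │   │ │   │↳ ↓│ │
│ │ ╷ │ ╷ │ ├─┐ └─┐ │ │
│ │ │ │ │ │ │ │   │↓│ │
│ ╵ ├─┘ ├─┘ │ │ ┌─┘ │ │
│   │   │   │ │ │↓ ↲│ │
├─╴ │ ╶─┘ ╶─┘ │ ╵ ╶─┘ │
│   │         │  ↳ → B│
└───┴─────────┴───────┘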